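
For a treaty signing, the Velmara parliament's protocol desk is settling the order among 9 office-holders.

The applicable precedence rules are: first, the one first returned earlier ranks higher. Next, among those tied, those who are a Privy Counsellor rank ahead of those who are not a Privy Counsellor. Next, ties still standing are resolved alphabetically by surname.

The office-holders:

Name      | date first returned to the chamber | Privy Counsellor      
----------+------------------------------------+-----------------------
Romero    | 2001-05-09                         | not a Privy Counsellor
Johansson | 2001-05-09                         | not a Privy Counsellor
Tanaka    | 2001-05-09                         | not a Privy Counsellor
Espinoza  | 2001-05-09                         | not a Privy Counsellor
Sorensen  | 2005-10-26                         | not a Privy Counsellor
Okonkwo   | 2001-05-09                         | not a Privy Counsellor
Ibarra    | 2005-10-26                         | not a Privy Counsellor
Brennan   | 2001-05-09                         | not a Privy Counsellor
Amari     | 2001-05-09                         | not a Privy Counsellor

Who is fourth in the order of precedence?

Johansson

By date first returned to the chamber (earlier first): Amari, Brennan, Espinoza, Johansson, Okonkwo, Romero and Tanaka (each 2001-05-09); then Ibarra and Sorensen (both 2005-10-26).
Amari, Brennan, Espinoza, Johansson, Okonkwo, Romero and Tanaka are each not a Privy Counsellor, so the next rule applies.
Among Amari, Brennan, Espinoza, Johansson, Okonkwo, Romero and Tanaka, alphabetically by surname: Amari before Brennan before Espinoza before Johansson before Okonkwo before Romero before Tanaka.
Ibarra and Sorensen are each not a Privy Counsellor, so the next rule applies.
Among Ibarra and Sorensen, alphabetically by surname: Ibarra before Sorensen.
Order: Amari, Brennan, Espinoza, Johansson, Okonkwo, Romero, Tanaka, Ibarra, Sorensen.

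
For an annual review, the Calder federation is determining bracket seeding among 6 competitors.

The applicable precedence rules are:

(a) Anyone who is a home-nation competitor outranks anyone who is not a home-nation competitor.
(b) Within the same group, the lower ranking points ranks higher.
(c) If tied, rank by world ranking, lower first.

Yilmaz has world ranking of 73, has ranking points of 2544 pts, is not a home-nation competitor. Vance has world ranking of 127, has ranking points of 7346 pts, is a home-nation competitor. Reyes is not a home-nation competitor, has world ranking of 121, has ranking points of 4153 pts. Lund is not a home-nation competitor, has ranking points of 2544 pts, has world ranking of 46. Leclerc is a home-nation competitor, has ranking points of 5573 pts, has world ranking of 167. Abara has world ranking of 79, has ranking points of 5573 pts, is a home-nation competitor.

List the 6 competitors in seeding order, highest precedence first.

By the first rule: Abara, Leclerc and Vance (each a home-nation competitor); then Lund, Yilmaz and Reyes (each not a home-nation competitor).
Among Abara, Leclerc and Vance, by ranking points (lower first): Abara and Leclerc (5573 pts) before Vance (7346 pts).
Among Abara and Leclerc, by world ranking (lower first): Abara (79) before Leclerc (167).
Among Lund, Yilmaz and Reyes, by ranking points (lower first): Lund and Yilmaz (2544 pts) before Reyes (4153 pts).
Among Lund and Yilmaz, by world ranking (lower first): Lund (46) before Yilmaz (73).
Full order: Abara, Leclerc, Vance, Lund, Yilmaz, Reyes.

Abara, Leclerc, Vance, Lund, Yilmaz, Reyes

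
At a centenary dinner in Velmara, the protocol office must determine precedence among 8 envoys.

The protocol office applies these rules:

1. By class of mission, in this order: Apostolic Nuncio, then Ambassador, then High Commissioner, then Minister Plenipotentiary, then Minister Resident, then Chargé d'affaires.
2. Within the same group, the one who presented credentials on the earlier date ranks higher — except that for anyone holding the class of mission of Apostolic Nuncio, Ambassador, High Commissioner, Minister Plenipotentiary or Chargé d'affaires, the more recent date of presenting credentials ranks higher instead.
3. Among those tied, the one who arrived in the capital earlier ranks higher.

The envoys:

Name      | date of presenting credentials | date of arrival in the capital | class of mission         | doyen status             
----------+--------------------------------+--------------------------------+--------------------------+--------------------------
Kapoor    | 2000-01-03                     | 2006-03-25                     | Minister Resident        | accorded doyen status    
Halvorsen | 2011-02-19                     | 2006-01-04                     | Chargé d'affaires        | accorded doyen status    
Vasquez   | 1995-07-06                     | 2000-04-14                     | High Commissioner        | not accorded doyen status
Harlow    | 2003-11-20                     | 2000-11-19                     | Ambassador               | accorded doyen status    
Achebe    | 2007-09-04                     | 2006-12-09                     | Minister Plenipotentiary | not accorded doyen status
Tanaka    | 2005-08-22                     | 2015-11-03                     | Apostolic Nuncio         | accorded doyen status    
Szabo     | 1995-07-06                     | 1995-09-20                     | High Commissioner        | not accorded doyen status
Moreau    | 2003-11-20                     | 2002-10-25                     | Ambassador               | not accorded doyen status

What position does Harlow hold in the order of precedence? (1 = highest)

By class of mission: Tanaka (Apostolic Nuncio); then Harlow and Moreau (Ambassador); then Szabo and Vasquez (High Commissioner); then Achebe (Minister Plenipotentiary); then Kapoor (Minister Resident); then Halvorsen (Chargé d'affaires).
Harlow and Moreau both have date of presenting credentials 2003-11-20, so the next rule applies.
Among Harlow and Moreau, by date of arrival in the capital (earlier first): Harlow (2000-11-19) before Moreau (2002-10-25).
Szabo and Vasquez both have date of presenting credentials 1995-07-06, so the next rule applies.
Among Szabo and Vasquez, by date of arrival in the capital (earlier first): Szabo (1995-09-20) before Vasquez (2000-04-14).
Order: Tanaka, Harlow, Moreau, Szabo, Vasquez, Achebe, Kapoor, Halvorsen. So position 2.

2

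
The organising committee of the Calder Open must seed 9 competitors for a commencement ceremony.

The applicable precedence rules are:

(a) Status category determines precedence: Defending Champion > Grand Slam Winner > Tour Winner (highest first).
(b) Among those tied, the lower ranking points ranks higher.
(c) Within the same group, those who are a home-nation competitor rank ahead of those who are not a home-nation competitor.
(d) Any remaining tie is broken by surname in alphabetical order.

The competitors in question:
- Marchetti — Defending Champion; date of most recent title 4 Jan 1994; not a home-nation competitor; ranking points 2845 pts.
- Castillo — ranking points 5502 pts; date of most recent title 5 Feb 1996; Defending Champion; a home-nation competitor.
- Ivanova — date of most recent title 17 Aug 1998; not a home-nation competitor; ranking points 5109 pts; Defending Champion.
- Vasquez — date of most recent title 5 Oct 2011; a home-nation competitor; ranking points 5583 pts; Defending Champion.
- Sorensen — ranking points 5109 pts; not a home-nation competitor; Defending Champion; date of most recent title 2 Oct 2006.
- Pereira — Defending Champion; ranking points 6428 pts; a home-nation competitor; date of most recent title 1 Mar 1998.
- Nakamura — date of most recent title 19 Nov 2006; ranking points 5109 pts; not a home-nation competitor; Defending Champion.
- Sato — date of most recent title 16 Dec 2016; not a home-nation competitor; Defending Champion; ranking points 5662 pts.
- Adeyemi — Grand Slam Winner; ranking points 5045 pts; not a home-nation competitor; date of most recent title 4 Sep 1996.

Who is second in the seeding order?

Ivanova

By status category: Marchetti, Ivanova, Nakamura, Sorensen, Castillo, Vasquez, Sato and Pereira (Defending Champion); then Adeyemi (Grand Slam Winner).
Among Marchetti, Ivanova, Nakamura, Sorensen, Castillo, Vasquez, Sato and Pereira, by ranking points (lower first): Marchetti (2845 pts) before Ivanova, Nakamura and Sorensen (5109 pts) before Castillo (5502 pts) before Vasquez (5583 pts) before Sato (5662 pts) before Pereira (6428 pts).
Ivanova, Nakamura and Sorensen are each not a home-nation competitor, so the next rule applies.
Among Ivanova, Nakamura and Sorensen, alphabetically by surname: Ivanova before Nakamura before Sorensen.
Order: Marchetti, Ivanova, Nakamura, Sorensen, Castillo, Vasquez, Sato, Pereira, Adeyemi.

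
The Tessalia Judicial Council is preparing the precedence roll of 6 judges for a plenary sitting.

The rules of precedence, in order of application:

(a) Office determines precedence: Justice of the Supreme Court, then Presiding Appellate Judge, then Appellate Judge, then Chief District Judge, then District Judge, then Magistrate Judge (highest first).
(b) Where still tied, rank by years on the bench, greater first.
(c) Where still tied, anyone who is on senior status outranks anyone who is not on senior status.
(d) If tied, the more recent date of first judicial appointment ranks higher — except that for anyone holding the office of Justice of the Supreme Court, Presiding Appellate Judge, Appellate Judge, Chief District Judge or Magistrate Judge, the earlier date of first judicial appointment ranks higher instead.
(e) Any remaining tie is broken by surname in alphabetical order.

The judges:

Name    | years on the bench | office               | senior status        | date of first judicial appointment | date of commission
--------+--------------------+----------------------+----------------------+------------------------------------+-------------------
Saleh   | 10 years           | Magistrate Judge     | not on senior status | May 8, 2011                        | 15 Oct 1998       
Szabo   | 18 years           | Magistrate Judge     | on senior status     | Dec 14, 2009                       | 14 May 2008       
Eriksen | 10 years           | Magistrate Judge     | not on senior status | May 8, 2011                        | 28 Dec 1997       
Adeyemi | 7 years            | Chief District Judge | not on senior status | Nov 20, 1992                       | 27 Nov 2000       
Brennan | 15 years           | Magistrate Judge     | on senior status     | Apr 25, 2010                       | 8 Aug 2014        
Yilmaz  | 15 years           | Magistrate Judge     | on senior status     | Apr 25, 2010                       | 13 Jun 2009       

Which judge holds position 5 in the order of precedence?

Eriksen

By office: Adeyemi (Chief District Judge); then Szabo, Brennan, Yilmaz, Eriksen and Saleh (Magistrate Judge).
Among Szabo, Brennan, Yilmaz, Eriksen and Saleh, by years on the bench (higher first): Szabo (18 years) before Brennan and Yilmaz (15 years) before Eriksen and Saleh (10 years).
Brennan and Yilmaz are each on senior status, so the next rule applies.
Brennan and Yilmaz both have date of first judicial appointment Apr 25, 2010, so the next rule applies.
Among Brennan and Yilmaz, alphabetically by surname: Brennan before Yilmaz.
Eriksen and Saleh are each not on senior status, so the next rule applies.
Eriksen and Saleh both have date of first judicial appointment May 8, 2011, so the next rule applies.
Among Eriksen and Saleh, alphabetically by surname: Eriksen before Saleh.
Order: Adeyemi, Szabo, Brennan, Yilmaz, Eriksen, Saleh.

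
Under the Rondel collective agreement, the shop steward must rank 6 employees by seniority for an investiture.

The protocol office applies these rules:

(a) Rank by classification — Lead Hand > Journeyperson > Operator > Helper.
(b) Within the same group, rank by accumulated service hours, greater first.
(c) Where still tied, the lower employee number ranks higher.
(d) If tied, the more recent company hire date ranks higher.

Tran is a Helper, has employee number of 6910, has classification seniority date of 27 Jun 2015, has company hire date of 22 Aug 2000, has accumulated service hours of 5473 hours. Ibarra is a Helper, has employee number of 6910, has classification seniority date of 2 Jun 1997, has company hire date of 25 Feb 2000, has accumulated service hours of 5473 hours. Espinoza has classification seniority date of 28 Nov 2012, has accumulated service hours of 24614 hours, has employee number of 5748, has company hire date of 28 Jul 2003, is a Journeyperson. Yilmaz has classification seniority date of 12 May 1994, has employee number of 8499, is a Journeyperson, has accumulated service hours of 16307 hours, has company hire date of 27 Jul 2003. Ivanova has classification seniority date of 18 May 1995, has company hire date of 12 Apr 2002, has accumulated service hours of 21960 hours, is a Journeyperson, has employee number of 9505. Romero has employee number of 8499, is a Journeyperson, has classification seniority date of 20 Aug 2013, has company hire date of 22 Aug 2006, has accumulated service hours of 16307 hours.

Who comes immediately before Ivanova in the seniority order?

By classification: Espinoza, Ivanova, Romero and Yilmaz (Journeyperson); then Tran and Ibarra (Helper).
Among Espinoza, Ivanova, Romero and Yilmaz, by accumulated service hours (higher first): Espinoza (24614 hours) before Ivanova (21960 hours) before Romero and Yilmaz (16307 hours).
Romero and Yilmaz both have employee number 8499, so the next rule applies.
Among Romero and Yilmaz, by company hire date (later first): Romero (22 Aug 2006) before Yilmaz (27 Jul 2003).
Tran and Ibarra both have accumulated service hours 5473 hours, so the next rule applies.
Tran and Ibarra both have employee number 6910, so the next rule applies.
Among Tran and Ibarra, by company hire date (later first): Tran (22 Aug 2000) before Ibarra (25 Feb 2000).
Order: Espinoza, Ivanova, Romero, Yilmaz, Tran, Ibarra.

Espinoza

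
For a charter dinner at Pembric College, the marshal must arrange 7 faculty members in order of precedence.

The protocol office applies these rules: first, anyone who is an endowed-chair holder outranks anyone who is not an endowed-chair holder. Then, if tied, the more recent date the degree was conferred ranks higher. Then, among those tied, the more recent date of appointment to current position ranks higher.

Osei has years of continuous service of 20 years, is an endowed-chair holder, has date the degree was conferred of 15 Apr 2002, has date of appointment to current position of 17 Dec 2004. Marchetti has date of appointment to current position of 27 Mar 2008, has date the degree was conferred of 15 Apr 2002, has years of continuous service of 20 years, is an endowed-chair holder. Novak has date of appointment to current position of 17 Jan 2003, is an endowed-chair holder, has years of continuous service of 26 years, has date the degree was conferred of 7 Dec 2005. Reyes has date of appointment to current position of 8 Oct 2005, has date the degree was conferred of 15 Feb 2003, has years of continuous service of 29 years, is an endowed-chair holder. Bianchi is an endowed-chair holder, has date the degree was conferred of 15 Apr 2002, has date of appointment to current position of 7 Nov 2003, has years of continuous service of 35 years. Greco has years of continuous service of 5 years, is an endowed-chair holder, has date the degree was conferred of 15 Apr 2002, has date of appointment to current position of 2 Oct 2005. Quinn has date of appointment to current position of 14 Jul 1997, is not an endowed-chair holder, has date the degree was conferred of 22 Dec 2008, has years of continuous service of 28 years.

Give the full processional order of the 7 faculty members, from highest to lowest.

By the first rule: Novak, Reyes, Marchetti, Greco, Osei and Bianchi (each an endowed-chair holder); then Quinn (not an endowed-chair holder).
Among Novak, Reyes, Marchetti, Greco, Osei and Bianchi, by date the degree was conferred (later first): Novak (7 Dec 2005) before Reyes (15 Feb 2003) before Marchetti, Greco, Osei and Bianchi (15 Apr 2002).
Among Marchetti, Greco, Osei and Bianchi, by date of appointment to current position (later first): Marchetti (27 Mar 2008) before Greco (2 Oct 2005) before Osei (17 Dec 2004) before Bianchi (7 Nov 2003).
Full order: Novak, Reyes, Marchetti, Greco, Osei, Bianchi, Quinn.

Novak, Reyes, Marchetti, Greco, Osei, Bianchi, Quinn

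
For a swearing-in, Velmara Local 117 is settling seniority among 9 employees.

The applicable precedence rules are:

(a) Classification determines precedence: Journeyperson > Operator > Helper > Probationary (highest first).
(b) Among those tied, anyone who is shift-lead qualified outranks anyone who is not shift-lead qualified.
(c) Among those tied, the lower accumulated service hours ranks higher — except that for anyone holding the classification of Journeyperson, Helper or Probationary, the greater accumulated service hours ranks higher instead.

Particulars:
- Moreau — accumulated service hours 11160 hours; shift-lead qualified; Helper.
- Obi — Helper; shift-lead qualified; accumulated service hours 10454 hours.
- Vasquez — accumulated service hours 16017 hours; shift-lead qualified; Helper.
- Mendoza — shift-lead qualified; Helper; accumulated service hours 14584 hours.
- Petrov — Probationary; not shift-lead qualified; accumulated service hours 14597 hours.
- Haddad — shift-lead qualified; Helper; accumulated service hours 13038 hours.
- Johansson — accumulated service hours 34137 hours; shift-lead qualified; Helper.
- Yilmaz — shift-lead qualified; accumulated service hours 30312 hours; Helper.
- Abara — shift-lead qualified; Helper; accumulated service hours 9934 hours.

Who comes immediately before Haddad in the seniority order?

Mendoza

By classification: Johansson, Yilmaz, Vasquez, Mendoza, Haddad, Moreau, Obi and Abara (Helper); then Petrov (Probationary).
Johansson, Yilmaz, Vasquez, Mendoza, Haddad, Moreau, Obi and Abara are each shift-lead qualified, so the next rule applies.
Among Johansson, Yilmaz, Vasquez, Mendoza, Haddad, Moreau, Obi and Abara, by accumulated service hours (higher first) (reversed rule for this group): Johansson (34137 hours) before Yilmaz (30312 hours) before Vasquez (16017 hours) before Mendoza (14584 hours) before Haddad (13038 hours) before Moreau (11160 hours) before Obi (10454 hours) before Abara (9934 hours).
Order: Johansson, Yilmaz, Vasquez, Mendoza, Haddad, Moreau, Obi, Abara, Petrov.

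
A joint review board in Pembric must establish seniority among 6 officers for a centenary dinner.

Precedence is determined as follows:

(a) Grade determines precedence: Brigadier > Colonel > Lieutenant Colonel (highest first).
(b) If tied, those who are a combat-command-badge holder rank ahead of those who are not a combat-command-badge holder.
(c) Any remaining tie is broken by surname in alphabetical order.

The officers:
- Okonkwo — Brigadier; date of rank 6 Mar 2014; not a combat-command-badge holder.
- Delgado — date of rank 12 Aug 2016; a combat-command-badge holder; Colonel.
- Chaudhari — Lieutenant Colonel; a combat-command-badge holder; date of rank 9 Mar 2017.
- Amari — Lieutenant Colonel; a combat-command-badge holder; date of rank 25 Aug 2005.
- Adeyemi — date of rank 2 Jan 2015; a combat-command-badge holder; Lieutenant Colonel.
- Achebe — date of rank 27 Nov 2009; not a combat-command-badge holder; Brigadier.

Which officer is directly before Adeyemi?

Delgado

By grade: Achebe and Okonkwo (Brigadier); then Delgado (Colonel); then Adeyemi, Amari and Chaudhari (Lieutenant Colonel).
Achebe and Okonkwo are each not a combat-command-badge holder, so the next rule applies.
Among Achebe and Okonkwo, alphabetically by surname: Achebe before Okonkwo.
Adeyemi, Amari and Chaudhari are each a combat-command-badge holder, so the next rule applies.
Among Adeyemi, Amari and Chaudhari, alphabetically by surname: Adeyemi before Amari before Chaudhari.
Order: Achebe, Okonkwo, Delgado, Adeyemi, Amari, Chaudhari.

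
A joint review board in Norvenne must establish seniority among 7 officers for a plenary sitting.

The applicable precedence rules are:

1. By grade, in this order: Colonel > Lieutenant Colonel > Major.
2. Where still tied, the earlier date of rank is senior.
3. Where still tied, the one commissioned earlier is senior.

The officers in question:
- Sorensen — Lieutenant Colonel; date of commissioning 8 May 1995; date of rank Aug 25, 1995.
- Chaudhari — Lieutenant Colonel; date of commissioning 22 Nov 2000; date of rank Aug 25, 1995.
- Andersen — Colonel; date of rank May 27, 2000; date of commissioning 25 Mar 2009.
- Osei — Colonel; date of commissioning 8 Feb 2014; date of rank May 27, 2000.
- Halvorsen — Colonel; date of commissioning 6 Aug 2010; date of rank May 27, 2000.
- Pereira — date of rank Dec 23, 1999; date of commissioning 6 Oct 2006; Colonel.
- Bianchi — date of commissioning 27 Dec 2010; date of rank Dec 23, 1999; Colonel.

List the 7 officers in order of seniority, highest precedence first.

Pereira, Bianchi, Andersen, Halvorsen, Osei, Sorensen, Chaudhari

By grade: Pereira, Bianchi, Andersen, Halvorsen and Osei (Colonel); then Sorensen and Chaudhari (Lieutenant Colonel).
Among Pereira, Bianchi, Andersen, Halvorsen and Osei, by date of rank (earlier first): Pereira and Bianchi (Dec 23, 1999) before Andersen, Halvorsen and Osei (May 27, 2000).
Among Pereira and Bianchi, by date of commissioning (earlier first): Pereira (6 Oct 2006) before Bianchi (27 Dec 2010).
Among Andersen, Halvorsen and Osei, by date of commissioning (earlier first): Andersen (25 Mar 2009) before Halvorsen (6 Aug 2010) before Osei (8 Feb 2014).
Sorensen and Chaudhari both have date of rank Aug 25, 1995, so the next rule applies.
Among Sorensen and Chaudhari, by date of commissioning (earlier first): Sorensen (8 May 1995) before Chaudhari (22 Nov 2000).
Full order: Pereira, Bianchi, Andersen, Halvorsen, Osei, Sorensen, Chaudhari.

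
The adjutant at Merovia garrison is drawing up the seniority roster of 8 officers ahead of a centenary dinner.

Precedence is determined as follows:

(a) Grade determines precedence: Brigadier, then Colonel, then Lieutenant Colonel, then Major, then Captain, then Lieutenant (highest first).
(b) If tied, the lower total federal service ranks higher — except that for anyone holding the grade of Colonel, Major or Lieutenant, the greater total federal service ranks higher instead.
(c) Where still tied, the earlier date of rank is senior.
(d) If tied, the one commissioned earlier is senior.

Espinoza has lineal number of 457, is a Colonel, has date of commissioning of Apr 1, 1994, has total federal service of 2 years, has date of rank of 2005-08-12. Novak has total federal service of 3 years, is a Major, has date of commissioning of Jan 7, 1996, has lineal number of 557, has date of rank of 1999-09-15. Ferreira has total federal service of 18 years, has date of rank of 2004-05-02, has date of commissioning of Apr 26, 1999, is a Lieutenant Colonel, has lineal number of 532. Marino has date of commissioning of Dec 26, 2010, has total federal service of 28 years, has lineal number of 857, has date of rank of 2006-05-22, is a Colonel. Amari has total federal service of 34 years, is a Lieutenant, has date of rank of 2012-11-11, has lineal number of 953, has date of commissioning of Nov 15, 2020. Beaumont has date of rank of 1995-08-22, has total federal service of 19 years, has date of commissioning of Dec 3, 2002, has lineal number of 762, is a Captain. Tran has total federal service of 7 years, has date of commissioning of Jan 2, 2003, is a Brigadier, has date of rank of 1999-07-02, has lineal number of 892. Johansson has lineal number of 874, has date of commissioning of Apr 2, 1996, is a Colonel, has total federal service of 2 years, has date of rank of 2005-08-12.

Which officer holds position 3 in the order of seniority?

By grade: Tran (Brigadier); then Marino, Espinoza and Johansson (Colonel); then Ferreira (Lieutenant Colonel); then Novak (Major); then Beaumont (Captain); then Amari (Lieutenant).
Among Marino, Espinoza and Johansson, by total federal service (higher first) (reversed rule for this group): Marino (28 years) before Espinoza and Johansson (2 years).
Espinoza and Johansson both have date of rank 2005-08-12, so the next rule applies.
Among Espinoza and Johansson, by date of commissioning (earlier first): Espinoza (Apr 1, 1994) before Johansson (Apr 2, 1996).
Order: Tran, Marino, Espinoza, Johansson, Ferreira, Novak, Beaumont, Amari.

Espinoza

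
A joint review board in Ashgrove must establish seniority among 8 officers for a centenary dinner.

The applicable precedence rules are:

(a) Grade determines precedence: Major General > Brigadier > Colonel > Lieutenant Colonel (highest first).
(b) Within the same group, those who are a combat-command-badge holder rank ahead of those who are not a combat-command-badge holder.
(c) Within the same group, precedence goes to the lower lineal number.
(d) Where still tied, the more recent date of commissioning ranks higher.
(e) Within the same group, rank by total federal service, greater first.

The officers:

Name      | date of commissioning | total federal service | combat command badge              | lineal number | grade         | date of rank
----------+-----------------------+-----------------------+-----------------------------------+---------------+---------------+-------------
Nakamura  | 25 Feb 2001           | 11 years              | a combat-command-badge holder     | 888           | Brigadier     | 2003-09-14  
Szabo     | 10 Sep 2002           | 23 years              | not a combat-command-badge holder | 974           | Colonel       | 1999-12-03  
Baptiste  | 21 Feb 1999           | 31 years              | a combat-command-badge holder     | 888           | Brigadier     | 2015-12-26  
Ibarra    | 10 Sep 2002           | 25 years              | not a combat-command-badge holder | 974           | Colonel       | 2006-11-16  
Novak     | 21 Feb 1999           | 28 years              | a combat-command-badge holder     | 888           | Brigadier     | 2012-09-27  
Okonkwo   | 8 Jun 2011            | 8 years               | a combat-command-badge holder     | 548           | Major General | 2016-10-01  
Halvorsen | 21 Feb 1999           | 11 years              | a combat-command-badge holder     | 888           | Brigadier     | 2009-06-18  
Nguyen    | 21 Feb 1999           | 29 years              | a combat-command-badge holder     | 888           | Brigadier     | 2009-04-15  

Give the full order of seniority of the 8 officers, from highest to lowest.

Okonkwo, Nakamura, Baptiste, Nguyen, Novak, Halvorsen, Ibarra, Szabo

By grade: Okonkwo (Major General); then Nakamura, Baptiste, Nguyen, Novak and Halvorsen (Brigadier); then Ibarra and Szabo (Colonel).
Nakamura, Baptiste, Nguyen, Novak and Halvorsen are each a combat-command-badge holder, so the next rule applies.
Nakamura, Baptiste, Nguyen, Novak and Halvorsen all have lineal number 888, so the next rule applies.
Among Nakamura, Baptiste, Nguyen, Novak and Halvorsen, by date of commissioning (later first): Nakamura (25 Feb 2001) before Baptiste, Nguyen, Novak and Halvorsen (21 Feb 1999).
Among Baptiste, Nguyen, Novak and Halvorsen, by total federal service (higher first): Baptiste (31 years) before Nguyen (29 years) before Novak (28 years) before Halvorsen (11 years).
Ibarra and Szabo are each not a combat-command-badge holder, so the next rule applies.
Ibarra and Szabo both have lineal number 974, so the next rule applies.
Ibarra and Szabo both have date of commissioning 10 Sep 2002, so the next rule applies.
Among Ibarra and Szabo, by total federal service (higher first): Ibarra (25 years) before Szabo (23 years).
Full order: Okonkwo, Nakamura, Baptiste, Nguyen, Novak, Halvorsen, Ibarra, Szabo.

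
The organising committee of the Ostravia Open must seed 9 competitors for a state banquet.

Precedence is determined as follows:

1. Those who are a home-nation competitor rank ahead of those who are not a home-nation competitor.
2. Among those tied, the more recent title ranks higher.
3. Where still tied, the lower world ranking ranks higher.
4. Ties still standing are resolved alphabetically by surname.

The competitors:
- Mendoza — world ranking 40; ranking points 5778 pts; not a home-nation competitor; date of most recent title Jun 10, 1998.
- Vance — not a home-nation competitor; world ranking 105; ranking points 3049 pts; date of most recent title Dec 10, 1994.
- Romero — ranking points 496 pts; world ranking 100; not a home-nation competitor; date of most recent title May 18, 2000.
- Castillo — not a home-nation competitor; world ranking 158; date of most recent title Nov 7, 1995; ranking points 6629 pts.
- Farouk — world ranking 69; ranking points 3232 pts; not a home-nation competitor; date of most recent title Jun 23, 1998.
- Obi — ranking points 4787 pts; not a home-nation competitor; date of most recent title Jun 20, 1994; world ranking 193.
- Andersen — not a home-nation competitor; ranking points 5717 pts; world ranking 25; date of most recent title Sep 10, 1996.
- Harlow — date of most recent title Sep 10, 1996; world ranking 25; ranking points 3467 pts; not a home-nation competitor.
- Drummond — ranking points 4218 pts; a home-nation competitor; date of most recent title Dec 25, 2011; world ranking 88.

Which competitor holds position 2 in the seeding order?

By the first rule: Drummond (a home-nation competitor); then Romero, Farouk, Mendoza, Andersen, Harlow, Castillo, Vance and Obi (each not a home-nation competitor).
Among Romero, Farouk, Mendoza, Andersen, Harlow, Castillo, Vance and Obi, by date of most recent title (later first): Romero (May 18, 2000) before Farouk (Jun 23, 1998) before Mendoza (Jun 10, 1998) before Andersen and Harlow (Sep 10, 1996) before Castillo (Nov 7, 1995) before Vance (Dec 10, 1994) before Obi (Jun 20, 1994).
Andersen and Harlow both have world ranking 25, so the next rule applies.
Among Andersen and Harlow, alphabetically by surname: Andersen before Harlow.
Order: Drummond, Romero, Farouk, Mendoza, Andersen, Harlow, Castillo, Vance, Obi.

Romero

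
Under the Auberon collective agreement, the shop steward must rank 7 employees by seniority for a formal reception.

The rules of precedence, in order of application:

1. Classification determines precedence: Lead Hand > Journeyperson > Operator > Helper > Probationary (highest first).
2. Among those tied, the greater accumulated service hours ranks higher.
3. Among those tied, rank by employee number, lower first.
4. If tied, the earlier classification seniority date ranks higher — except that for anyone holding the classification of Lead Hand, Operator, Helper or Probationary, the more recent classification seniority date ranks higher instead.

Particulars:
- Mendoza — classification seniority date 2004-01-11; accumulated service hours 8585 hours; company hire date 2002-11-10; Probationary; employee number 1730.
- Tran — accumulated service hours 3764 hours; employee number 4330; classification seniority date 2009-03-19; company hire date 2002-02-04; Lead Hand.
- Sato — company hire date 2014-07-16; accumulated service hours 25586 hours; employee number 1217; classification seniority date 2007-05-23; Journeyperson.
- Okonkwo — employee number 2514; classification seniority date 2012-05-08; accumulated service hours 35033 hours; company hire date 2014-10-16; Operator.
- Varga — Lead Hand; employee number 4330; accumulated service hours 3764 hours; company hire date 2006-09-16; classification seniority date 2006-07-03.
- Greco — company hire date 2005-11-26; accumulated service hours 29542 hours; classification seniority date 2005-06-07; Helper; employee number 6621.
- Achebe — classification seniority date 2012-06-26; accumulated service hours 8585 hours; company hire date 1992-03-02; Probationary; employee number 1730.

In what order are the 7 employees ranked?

Tran, Varga, Sato, Okonkwo, Greco, Achebe, Mendoza

By classification: Tran and Varga (Lead Hand); then Sato (Journeyperson); then Okonkwo (Operator); then Greco (Helper); then Achebe and Mendoza (Probationary).
Tran and Varga both have accumulated service hours 3764 hours, so the next rule applies.
Tran and Varga both have employee number 4330, so the next rule applies.
Among Tran and Varga, by classification seniority date (later first) (reversed rule for this group): Tran (2009-03-19) before Varga (2006-07-03).
Achebe and Mendoza both have accumulated service hours 8585 hours, so the next rule applies.
Achebe and Mendoza both have employee number 1730, so the next rule applies.
Among Achebe and Mendoza, by classification seniority date (later first) (reversed rule for this group): Achebe (2012-06-26) before Mendoza (2004-01-11).
Full order: Tran, Varga, Sato, Okonkwo, Greco, Achebe, Mendoza.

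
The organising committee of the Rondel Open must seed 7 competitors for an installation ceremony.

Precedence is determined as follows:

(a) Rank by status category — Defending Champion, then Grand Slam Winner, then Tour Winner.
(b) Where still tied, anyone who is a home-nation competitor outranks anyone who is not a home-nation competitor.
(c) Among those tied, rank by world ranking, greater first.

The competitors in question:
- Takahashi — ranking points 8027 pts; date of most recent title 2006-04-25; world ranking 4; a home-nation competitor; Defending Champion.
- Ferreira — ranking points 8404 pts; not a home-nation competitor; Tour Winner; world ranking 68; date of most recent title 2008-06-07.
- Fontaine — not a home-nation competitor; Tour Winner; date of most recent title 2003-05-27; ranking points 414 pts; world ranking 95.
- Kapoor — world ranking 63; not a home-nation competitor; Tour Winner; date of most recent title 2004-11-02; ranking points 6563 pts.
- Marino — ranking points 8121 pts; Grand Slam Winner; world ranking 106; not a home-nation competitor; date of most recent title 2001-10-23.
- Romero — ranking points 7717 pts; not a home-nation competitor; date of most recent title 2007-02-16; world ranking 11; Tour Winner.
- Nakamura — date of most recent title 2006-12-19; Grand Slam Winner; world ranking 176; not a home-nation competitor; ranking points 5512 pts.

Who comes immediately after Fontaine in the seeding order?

Ferreira

By status category: Takahashi (Defending Champion); then Nakamura and Marino (Grand Slam Winner); then Fontaine, Ferreira, Kapoor and Romero (Tour Winner).
Nakamura and Marino are each not a home-nation competitor, so the next rule applies.
Among Nakamura and Marino, by world ranking (higher first): Nakamura (176) before Marino (106).
Fontaine, Ferreira, Kapoor and Romero are each not a home-nation competitor, so the next rule applies.
Among Fontaine, Ferreira, Kapoor and Romero, by world ranking (higher first): Fontaine (95) before Ferreira (68) before Kapoor (63) before Romero (11).
Order: Takahashi, Nakamura, Marino, Fontaine, Ferreira, Kapoor, Romero.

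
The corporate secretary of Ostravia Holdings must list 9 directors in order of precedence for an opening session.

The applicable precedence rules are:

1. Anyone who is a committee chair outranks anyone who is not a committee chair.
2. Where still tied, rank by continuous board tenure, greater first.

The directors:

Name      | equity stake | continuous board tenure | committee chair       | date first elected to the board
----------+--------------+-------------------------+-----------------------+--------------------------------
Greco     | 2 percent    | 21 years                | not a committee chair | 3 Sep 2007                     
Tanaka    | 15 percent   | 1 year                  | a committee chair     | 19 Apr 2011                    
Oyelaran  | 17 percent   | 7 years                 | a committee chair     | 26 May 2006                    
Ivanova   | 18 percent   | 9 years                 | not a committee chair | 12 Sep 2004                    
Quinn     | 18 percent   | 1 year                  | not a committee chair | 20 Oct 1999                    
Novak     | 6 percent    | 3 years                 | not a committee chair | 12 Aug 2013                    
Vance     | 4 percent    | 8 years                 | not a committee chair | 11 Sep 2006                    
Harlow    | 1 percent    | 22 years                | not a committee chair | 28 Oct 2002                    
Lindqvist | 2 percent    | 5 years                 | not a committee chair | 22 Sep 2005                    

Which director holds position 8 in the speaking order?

Novak

By the first rule: Oyelaran and Tanaka (both a committee chair); then Harlow, Greco, Ivanova, Vance, Lindqvist, Novak and Quinn (each not a committee chair).
Among Oyelaran and Tanaka, by continuous board tenure (higher first): Oyelaran (7 years) before Tanaka (1 year).
Among Harlow, Greco, Ivanova, Vance, Lindqvist, Novak and Quinn, by continuous board tenure (higher first): Harlow (22 years) before Greco (21 years) before Ivanova (9 years) before Vance (8 years) before Lindqvist (5 years) before Novak (3 years) before Quinn (1 year).
Order: Oyelaran, Tanaka, Harlow, Greco, Ivanova, Vance, Lindqvist, Novak, Quinn.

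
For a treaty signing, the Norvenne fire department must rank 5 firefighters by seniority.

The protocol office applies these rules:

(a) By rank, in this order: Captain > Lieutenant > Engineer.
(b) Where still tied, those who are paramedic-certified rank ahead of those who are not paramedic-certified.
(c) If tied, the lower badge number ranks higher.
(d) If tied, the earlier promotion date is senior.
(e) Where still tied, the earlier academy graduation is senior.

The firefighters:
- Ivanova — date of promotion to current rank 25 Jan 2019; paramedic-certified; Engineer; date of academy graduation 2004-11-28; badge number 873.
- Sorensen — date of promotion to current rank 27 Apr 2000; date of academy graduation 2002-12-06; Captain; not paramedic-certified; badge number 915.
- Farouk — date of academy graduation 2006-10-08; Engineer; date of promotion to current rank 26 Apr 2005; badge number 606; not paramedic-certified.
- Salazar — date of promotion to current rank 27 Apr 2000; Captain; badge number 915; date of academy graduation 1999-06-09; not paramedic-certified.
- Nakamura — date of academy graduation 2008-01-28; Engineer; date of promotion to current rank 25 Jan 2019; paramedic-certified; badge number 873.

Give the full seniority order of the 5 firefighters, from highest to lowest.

By rank: Salazar and Sorensen (Captain); then Ivanova, Nakamura and Farouk (Engineer).
Salazar and Sorensen are each not paramedic-certified, so the next rule applies.
Salazar and Sorensen both have badge number 915, so the next rule applies.
Salazar and Sorensen both have date of promotion to current rank 27 Apr 2000, so the next rule applies.
Among Salazar and Sorensen, by date of academy graduation (earlier first): Salazar (1999-06-09) before Sorensen (2002-12-06).
Among Ivanova, Nakamura and Farouk, paramedic-certified before not paramedic-certified: Ivanova and Nakamura (paramedic-certified) before Farouk (not paramedic-certified).
Ivanova and Nakamura both have badge number 873, so the next rule applies.
Ivanova and Nakamura both have date of promotion to current rank 25 Jan 2019, so the next rule applies.
Among Ivanova and Nakamura, by date of academy graduation (earlier first): Ivanova (2004-11-28) before Nakamura (2008-01-28).
Full order: Salazar, Sorensen, Ivanova, Nakamura, Farouk.

Salazar, Sorensen, Ivanova, Nakamura, Farouk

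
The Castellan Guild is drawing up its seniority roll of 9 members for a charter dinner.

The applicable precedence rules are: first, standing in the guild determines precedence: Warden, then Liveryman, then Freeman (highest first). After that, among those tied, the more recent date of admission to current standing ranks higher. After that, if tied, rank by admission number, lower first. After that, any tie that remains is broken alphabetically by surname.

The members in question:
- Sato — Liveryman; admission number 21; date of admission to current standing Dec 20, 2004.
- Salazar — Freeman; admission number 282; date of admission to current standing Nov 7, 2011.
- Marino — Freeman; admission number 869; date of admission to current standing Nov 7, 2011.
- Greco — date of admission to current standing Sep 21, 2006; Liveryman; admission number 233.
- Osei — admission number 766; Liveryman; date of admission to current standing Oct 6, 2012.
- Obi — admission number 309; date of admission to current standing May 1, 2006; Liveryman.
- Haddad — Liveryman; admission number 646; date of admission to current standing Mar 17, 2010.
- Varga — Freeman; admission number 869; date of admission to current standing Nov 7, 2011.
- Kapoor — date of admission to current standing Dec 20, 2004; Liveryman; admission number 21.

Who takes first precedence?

By standing in the guild: Osei, Haddad, Greco, Obi, Kapoor and Sato (Liveryman); then Salazar, Marino and Varga (Freeman).
Among Osei, Haddad, Greco, Obi, Kapoor and Sato, by date of admission to current standing (later first): Osei (Oct 6, 2012) before Haddad (Mar 17, 2010) before Greco (Sep 21, 2006) before Obi (May 1, 2006) before Kapoor and Sato (Dec 20, 2004).
Kapoor and Sato both have admission number 21, so the next rule applies.
Among Kapoor and Sato, alphabetically by surname: Kapoor before Sato.
Salazar, Marino and Varga all have date of admission to current standing Nov 7, 2011, so the next rule applies.
Among Salazar, Marino and Varga, by admission number (lower first): Salazar (282) before Marino and Varga (869).
Among Marino and Varga, alphabetically by surname: Marino before Varga.
Order: Osei, Haddad, Greco, Obi, Kapoor, Sato, Salazar, Marino, Varga.

Osei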